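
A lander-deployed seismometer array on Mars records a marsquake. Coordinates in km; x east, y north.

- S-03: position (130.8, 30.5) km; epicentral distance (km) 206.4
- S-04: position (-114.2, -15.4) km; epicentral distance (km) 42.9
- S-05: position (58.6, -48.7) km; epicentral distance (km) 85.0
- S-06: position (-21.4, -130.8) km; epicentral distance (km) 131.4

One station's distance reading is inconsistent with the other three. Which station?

S-05

Solve using three stations at a time. Using S-03, S-04, S-06 (subtract circle equations pairwise → linear system) gives (x, y) ≈ (-71.7, -9.4).
Distances from that point to each station vs reported:
  S-03: calculated 206.4 vs reported 206.4 → residual 0.0 km
  S-04: calculated 42.9 vs reported 42.9 → residual 0.0 km
  S-05: calculated 136.1 vs reported 85.0 → residual 51.1 km
  S-06: calculated 131.4 vs reported 131.4 → residual 0.0 km
S-03, S-04, S-06 are mutually consistent (residuals ≈ 0); S-05 is off by 51.1 km.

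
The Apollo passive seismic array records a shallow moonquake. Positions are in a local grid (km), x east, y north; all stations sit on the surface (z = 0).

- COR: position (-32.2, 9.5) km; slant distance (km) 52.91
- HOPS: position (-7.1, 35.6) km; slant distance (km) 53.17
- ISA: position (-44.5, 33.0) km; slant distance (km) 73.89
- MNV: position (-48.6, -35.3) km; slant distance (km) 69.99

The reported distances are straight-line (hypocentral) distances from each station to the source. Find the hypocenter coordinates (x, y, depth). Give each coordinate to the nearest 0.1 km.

Each station gives a sphere (x−x_i)² + (y−y_i)² + z² = d_i² (stations at z=0).
Subtracting the COR sphere from HOPS and ISA: z² cancels, leaving linear equations in x and y:
50.2 x + 52.2 y = 163.10
-24.6 x + 47.0 y = -718.10
Solving: x ≈ 12.392, y ≈ -8.793 km (keep extra digits for the depth step; rounded: 12.4, -8.8).
Then from the COR sphere: z² = 52.91² − (x + 32.2)² − (y − 9.5)² with x = 12.392, y = -8.793, so z ≈ 21.826 ≈ 21.8 km.

(12.4, -8.8, 21.8)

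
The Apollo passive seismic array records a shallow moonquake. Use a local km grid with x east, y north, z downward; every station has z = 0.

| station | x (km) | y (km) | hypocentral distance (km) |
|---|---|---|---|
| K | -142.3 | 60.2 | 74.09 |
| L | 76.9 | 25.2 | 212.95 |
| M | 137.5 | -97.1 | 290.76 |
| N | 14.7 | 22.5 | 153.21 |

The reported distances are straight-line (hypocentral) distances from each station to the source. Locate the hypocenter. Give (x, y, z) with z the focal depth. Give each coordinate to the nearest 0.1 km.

Each station gives a sphere (x−x_i)² + (y−y_i)² + z² = d_i² (stations at z=0).
Subtracting the K sphere from L and M: z² cancels, leaving linear equations in x and y:
438.4 x − 70.0 y = -57183.05
559.6 x − 314.6 y = -74590.72
Solving: x ≈ -129.302, y ≈ 7.098 km (keep extra digits for the depth step; rounded: -129.3, 7.1).
Then from the K sphere: z² = 74.09² − (x + 142.3)² − (y − 60.2)² with x = -129.302, y = 7.098, so z ≈ 50.006 ≈ 50.0 km.

(-129.3, 7.1, 50.0)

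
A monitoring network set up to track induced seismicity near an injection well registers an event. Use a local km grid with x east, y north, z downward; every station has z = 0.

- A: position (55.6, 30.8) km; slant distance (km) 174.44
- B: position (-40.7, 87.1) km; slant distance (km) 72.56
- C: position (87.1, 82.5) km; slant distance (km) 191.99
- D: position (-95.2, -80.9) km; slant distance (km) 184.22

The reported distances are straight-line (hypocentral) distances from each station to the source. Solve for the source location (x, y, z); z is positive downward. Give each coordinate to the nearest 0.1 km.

Each station gives a sphere (x−x_i)² + (y−y_i)² + z² = d_i² (stations at z=0).
Subtracting the A sphere from B and C: z² cancels, leaving linear equations in x and y:
-192.6 x + 112.6 y = 30367.26
63.0 x + 103.4 y = 3921.81
Solving: x ≈ -99.908, y ≈ 98.801 km (keep extra digits for the depth step; rounded: -99.9, 98.8).
Then from the A sphere: z² = 174.44² − (x − 55.6)² − (y − 30.8)² with x = -99.908, y = 98.801, so z ≈ 40.280 ≈ 40.3 km.
Check against D (with the unrounded solution): distance 184.22 ≈ 184.22 km. ✓

(-99.9, 98.8, 40.3)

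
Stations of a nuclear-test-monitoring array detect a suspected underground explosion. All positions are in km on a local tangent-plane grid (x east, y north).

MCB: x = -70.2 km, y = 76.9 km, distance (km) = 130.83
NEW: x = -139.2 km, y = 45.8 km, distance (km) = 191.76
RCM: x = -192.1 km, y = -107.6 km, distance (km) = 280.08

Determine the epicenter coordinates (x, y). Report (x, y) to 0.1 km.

51.9 km east, 29.9 km north

Circle about each station: (x + 70.2)² + (y − 76.9)² = 130.83²; (x + 139.2)² + (y − 45.8)² = 191.76²; (x + 192.1)² + (y + 107.6)² = 280.08².
Subtracting the MCB equation from the NEW and RCM equations removes the quadratic terms:
-138.0 x − 62.2 y = -9022.78
-243.8 x − 369.0 y = -23689.80
Solving the 2×2 system: x ≈ 51.9, y ≈ 29.9 km.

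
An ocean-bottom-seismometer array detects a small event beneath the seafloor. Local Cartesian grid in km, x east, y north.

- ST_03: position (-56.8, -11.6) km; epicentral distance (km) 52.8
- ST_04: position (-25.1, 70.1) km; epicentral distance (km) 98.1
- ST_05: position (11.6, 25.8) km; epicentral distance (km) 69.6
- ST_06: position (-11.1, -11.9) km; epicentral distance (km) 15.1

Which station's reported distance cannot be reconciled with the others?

ST_05

Solve using three stations at a time. Using ST_03, ST_04, ST_06 (subtract circle equations pairwise → linear system) gives (x, y) ≈ (-6.0, -26.1).
Distances from that point to each station vs reported:
  ST_03: calculated 52.8 vs reported 52.8 → residual 0.0 km
  ST_04: calculated 98.1 vs reported 98.1 → residual 0.0 km
  ST_05: calculated 54.8 vs reported 69.6 → residual 14.8 km
  ST_06: calculated 15.1 vs reported 15.1 → residual 0.0 km
ST_03, ST_04, ST_06 are mutually consistent (residuals ≈ 0); ST_05 is off by 14.8 km.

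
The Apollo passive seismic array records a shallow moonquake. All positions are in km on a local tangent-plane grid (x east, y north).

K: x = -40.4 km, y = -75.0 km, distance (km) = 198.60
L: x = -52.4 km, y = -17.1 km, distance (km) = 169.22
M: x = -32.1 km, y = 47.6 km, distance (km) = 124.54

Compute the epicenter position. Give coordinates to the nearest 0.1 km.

Circle about each station: (x + 40.4)² + (y + 75.0)² = 198.60²; (x + 52.4)² + (y + 17.1)² = 169.22²; (x + 32.1)² + (y − 47.6)² = 124.54².
Subtracting the K equation from the L and M equations removes the quadratic terms:
-24.0 x + 115.8 y = 6587.56
16.6 x + 245.2 y = 19970.76
Solving the 2×2 system: x ≈ 89.3, y ≈ 75.4 km.

x ≈ 89.3 km, y ≈ 75.4 km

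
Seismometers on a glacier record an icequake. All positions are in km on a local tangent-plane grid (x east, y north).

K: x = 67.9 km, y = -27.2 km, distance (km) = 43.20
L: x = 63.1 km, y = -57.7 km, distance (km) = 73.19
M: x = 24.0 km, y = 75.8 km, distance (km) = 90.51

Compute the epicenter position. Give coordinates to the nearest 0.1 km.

Circle about each station: (x − 67.9)² + (y + 27.2)² = 43.20²; (x − 63.1)² + (y + 57.7)² = 73.19²; (x − 24.0)² + (y − 75.8)² = 90.51².
Subtracting pairs of circle equations eliminates x²+y² and gives linear equations (the radical axes):
-9.6 x − 61.0 y = -1529.89
-87.8 x + 206.0 y = -5354.43
Solving the 2×2 system: x ≈ 87.5, y ≈ 11.3 km.

(87.5, 11.3)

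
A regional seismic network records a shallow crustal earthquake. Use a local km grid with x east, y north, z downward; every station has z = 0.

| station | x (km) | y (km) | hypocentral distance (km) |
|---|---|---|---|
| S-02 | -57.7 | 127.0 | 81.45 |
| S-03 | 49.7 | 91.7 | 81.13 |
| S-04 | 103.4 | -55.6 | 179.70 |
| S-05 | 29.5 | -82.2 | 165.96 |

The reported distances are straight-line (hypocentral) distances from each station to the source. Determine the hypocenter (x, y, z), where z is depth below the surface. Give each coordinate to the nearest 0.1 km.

Each station gives a sphere (x−x_i)² + (y−y_i)² + z² = d_i² (stations at z=0).
Subtracting the S-02 sphere from S-03 and S-04: z² cancels, leaving linear equations in x and y:
214.8 x − 70.6 y = -8527.28
322.2 x − 365.2 y = -31333.36
Solving: x ≈ -16.195, y ≈ 71.510 km (keep extra digits for the depth step; rounded: -16.2, 71.5).
Then from the S-02 sphere: z² = 81.45² − (x + 57.7)² − (y − 127.0)² with x = -16.195, y = 71.510, so z ≈ 42.805 ≈ 42.8 km.
Check against S-05 (with the unrounded solution): distance 165.97 ≈ 165.96 km. ✓

(-16.2, 71.5, 42.8)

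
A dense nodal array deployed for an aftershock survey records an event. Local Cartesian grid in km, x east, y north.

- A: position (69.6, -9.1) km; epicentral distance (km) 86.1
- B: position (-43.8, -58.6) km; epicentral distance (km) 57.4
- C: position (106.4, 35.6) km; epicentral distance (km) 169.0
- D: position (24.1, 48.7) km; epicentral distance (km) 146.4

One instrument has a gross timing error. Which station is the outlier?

Solve using three stations at a time. Using B, C, D (subtract circle equations pairwise → linear system) gives (x, y) ≈ (0.0, -95.7).
Distances from that point to each station vs reported:
  A: calculated 111.1 vs reported 86.1 → residual 25.0 km
  B: calculated 57.4 vs reported 57.4 → residual 0.0 km
  C: calculated 169.0 vs reported 169.0 → residual 0.0 km
  D: calculated 146.4 vs reported 146.4 → residual 0.0 km
B, C, D are mutually consistent (residuals ≈ 0); A is off by 25.0 km.

A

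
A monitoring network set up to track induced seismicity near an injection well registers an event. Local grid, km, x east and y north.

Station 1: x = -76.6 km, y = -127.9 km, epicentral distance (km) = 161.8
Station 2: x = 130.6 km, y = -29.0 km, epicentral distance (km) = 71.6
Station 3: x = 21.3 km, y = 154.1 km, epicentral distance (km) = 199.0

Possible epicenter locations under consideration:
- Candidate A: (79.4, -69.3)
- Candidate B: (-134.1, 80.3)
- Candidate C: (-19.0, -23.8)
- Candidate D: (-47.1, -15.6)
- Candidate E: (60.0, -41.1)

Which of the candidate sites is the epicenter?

For each candidate, compare |candidate − station| to the reported distance:
Candidate A: residuals Station 1 4.8, Station 2 6.4, Station 3 31.8 → max 31.8 km
Candidate B: residuals Station 1 54.2, Station 2 214.8, Station 3 27.0 → max 214.8 km
Candidate C: residuals Station 1 42.8, Station 2 78.1, Station 3 16.6 → max 78.1 km
Candidate D: residuals Station 1 45.7, Station 2 106.6, Station 3 16.0 → max 106.6 km
Candidate E: residuals Station 1 0.0, Station 2 0.0, Station 3 0.0 → max 0.0 km
Only Candidate E has all residuals ≈ 0.

Candidate E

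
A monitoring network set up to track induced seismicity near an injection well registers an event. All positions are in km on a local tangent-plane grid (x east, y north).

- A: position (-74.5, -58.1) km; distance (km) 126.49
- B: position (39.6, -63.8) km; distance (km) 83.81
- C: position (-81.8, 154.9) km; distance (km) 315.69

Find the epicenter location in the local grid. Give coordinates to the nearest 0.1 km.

17.7 km east, -144.7 km north

Circle about each station: (x + 74.5)² + (y + 58.1)² = 126.49²; (x − 39.6)² + (y + 63.8)² = 83.81²; (x + 81.8)² + (y − 154.9)² = 315.69².
Subtracting the A equation from the B and C equations removes the quadratic terms:
228.2 x − 11.4 y = 5688.34
-14.6 x + 426.0 y = -61901.07
Solving the 2×2 system: x ≈ 17.7, y ≈ -144.7 km.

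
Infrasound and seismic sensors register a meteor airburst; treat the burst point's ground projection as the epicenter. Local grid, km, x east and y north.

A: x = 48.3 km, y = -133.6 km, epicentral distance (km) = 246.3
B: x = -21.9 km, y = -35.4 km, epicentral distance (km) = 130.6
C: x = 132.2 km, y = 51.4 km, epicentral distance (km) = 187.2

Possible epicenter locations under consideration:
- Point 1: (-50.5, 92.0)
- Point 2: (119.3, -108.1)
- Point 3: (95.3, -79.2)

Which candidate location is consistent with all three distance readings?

For each candidate, compare |candidate − station| to the reported distance:
Point 1: residuals A 0.0, B 0.0, C 0.0 → max 0.0 km
Point 2: residuals A 170.9, B 28.2, C 27.2 → max 170.9 km
Point 3: residuals A 174.4, B 5.5, C 51.5 → max 174.4 km
Only Point 1 has all residuals ≈ 0.

Point 1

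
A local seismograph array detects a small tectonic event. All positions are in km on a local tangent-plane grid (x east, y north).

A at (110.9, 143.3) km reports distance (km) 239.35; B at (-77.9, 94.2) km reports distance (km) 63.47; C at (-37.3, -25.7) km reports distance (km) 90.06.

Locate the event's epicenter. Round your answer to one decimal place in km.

x ≈ -103.0 km, y ≈ 35.9 km

Circle about each station: (x − 110.9)² + (y − 143.3)² = 239.35²; (x + 77.9)² + (y − 94.2)² = 63.47²; (x + 37.3)² + (y + 25.7)² = 90.06².
Subtracting pairs of circle equations eliminates x²+y² and gives linear equations (the radical axes):
-377.6 x − 98.2 y = 35368.33
-296.4 x − 338.0 y = 18395.70
Solving the 2×2 system: x ≈ -103.0, y ≈ 35.9 km.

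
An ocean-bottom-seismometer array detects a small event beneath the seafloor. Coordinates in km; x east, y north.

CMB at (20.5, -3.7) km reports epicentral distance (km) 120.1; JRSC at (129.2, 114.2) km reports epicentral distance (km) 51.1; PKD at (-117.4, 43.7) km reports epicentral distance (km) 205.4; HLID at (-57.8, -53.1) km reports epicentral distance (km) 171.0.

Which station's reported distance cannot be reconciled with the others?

Solve using three stations at a time. Using CMB, JRSC, PKD (subtract circle equations pairwise → linear system) gives (x, y) ≈ (79.9, 100.7).
Distances from that point to each station vs reported:
  CMB: calculated 120.1 vs reported 120.1 → residual 0.0 km
  JRSC: calculated 51.1 vs reported 51.1 → residual 0.0 km
  PKD: calculated 205.4 vs reported 205.4 → residual 0.0 km
  HLID: calculated 206.4 vs reported 171.0 → residual 35.4 km
CMB, JRSC, PKD are mutually consistent (residuals ≈ 0); HLID is off by 35.4 km.

HLID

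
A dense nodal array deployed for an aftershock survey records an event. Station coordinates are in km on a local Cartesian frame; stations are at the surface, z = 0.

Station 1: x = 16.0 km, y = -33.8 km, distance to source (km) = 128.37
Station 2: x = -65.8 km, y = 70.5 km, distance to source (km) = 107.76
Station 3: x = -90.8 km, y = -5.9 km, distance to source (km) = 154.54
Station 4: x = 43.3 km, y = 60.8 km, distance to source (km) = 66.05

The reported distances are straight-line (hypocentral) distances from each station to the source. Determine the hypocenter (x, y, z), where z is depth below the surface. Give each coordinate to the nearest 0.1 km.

Each station gives a sphere (x−x_i)² + (y−y_i)² + z² = d_i² (stations at z=0).
Subtracting the Station 1 sphere from Station 2 and Station 3: z² cancels, leaving linear equations in x and y:
-163.6 x + 208.6 y = 12768.09
-213.6 x + 55.8 y = -522.74
Solving: x ≈ 23.188, y ≈ 79.394 km (keep extra digits for the depth step; rounded: 23.2, 79.4).
Then from the Station 1 sphere: z² = 128.37² − (x − 16.0)² − (y + 33.8)² with x = 23.188, y = 79.394, so z ≈ 60.119 ≈ 60.1 km.

(23.2, 79.4, 60.1)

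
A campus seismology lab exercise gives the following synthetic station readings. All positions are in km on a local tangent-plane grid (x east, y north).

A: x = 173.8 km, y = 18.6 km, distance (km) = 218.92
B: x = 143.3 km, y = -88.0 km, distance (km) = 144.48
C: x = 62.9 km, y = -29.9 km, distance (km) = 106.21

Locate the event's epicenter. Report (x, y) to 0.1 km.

Circle about each station: (x − 173.8)² + (y − 18.6)² = 218.92²; (x − 143.3)² + (y + 88.0)² = 144.48²; (x − 62.9)² + (y + 29.9)² = 106.21².
Subtracting pairs of circle equations eliminates x²+y² and gives linear equations (the radical axes):
-61.0 x − 213.2 y = 24777.99
-221.8 x − 97.0 y = 10943.42
Solving the 2×2 system: x ≈ 1.7, y ≈ -116.7 km.
Check against A (with the unrounded x, y): √((x − 173.8)²+(y − 18.6)²) = 218.92 ≈ 218.92 km. ✓

x ≈ 1.7 km, y ≈ -116.7 km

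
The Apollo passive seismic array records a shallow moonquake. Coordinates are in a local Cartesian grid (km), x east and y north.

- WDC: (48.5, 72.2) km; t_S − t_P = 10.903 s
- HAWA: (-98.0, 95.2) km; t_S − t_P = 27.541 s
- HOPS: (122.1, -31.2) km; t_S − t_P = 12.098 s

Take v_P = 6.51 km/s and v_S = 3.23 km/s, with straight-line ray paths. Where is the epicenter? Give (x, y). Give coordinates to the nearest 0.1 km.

Distance from S−P lag: d = Δt · v_P v_S / (v_P − v_S) = Δt · (6.51·3.23)/(6.51−3.23) ≈ 6.4108·Δt.
So d_WDC = 69.90, d_HAWA = 176.56, d_HOPS = 77.56 km.
Circle about each station: (x − 48.5)² + (y − 72.2)² = 69.90²; (x + 98.0)² + (y − 95.2)² = 176.56²; (x − 122.1)² + (y + 31.2)² = 77.56².
Subtracting pairs of circle equations eliminates x²+y² and gives linear equations (the radical axes):
-293.0 x + 46.0 y = -15185.47
147.2 x − 206.8 y = 7187.22
Solving the 2×2 system: x ≈ 52.2, y ≈ 2.4 km.
Check against WDC (with the unrounded x, y): √((x − 48.5)²+(y − 72.2)²) = 69.89 ≈ 69.90 km. ✓

x ≈ 52.2 km, y ≈ 2.4 km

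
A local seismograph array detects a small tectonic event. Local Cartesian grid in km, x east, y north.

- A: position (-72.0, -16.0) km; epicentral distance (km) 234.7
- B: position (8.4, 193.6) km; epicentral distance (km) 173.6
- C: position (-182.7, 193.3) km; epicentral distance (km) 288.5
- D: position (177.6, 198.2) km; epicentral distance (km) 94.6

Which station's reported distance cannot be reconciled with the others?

B

Solve using three stations at a time. Using A, C, D (subtract circle equations pairwise → linear system) gives (x, y) ≈ (101.3, 142.3).
Distances from that point to each station vs reported:
  A: calculated 234.7 vs reported 234.7 → residual 0.0 km
  B: calculated 106.1 vs reported 173.6 → residual 67.5 km
  C: calculated 288.5 vs reported 288.5 → residual 0.0 km
  D: calculated 94.6 vs reported 94.6 → residual 0.0 km
A, C, D are mutually consistent (residuals ≈ 0); B is off by 67.5 km.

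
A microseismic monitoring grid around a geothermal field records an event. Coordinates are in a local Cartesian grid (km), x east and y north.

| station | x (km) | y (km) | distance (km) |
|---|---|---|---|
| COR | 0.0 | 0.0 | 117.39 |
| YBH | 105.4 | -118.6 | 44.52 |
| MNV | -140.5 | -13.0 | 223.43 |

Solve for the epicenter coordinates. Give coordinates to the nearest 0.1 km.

Circle about each station: x² + y² = 117.39²; (x − 105.4)² + (y + 118.6)² = 44.52²; (x + 140.5)² + (y + 13.0)² = 223.43².
Subtracting the COR equation from the YBH and MNV equations removes the quadratic terms:
210.8 x − 237.2 y = 36973.50
-281.0 x − 26.0 y = -16231.30
Solving the 2×2 system: x ≈ 66.7, y ≈ -96.6 km.

x ≈ 66.7 km, y ≈ -96.6 km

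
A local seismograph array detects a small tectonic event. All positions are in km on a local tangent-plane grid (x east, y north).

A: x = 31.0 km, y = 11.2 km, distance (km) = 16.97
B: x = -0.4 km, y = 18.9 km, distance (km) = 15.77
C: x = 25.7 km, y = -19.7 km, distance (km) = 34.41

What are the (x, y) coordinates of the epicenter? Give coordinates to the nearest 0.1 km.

Circle about each station: (x − 31.0)² + (y − 11.2)² = 16.97²; (x + 0.4)² + (y − 18.9)² = 15.77²; (x − 25.7)² + (y + 19.7)² = 34.41².
Subtracting the A equation from the B and C equations removes the quadratic terms:
-62.8 x + 15.4 y = -689.78
-10.6 x − 61.8 y = -933.93
Solving the 2×2 system: x ≈ 14.1, y ≈ 12.7 km.

14.1 km east, 12.7 km north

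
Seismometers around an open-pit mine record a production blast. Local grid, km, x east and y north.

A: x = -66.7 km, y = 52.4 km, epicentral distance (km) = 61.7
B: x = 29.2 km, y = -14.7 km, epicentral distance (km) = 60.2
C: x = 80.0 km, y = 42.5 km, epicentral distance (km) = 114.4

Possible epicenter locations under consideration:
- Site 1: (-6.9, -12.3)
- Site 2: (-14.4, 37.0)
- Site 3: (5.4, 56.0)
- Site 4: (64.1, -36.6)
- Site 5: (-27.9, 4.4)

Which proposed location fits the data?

Site 5

For each candidate, compare |candidate − station| to the reported distance:
Site 1: residuals A 26.4, B 24.0, C 11.7 → max 26.4 km
Site 2: residuals A 7.2, B 7.4, C 19.8 → max 19.8 km
Site 3: residuals A 10.5, B 14.4, C 38.6 → max 38.6 km
Site 4: residuals A 96.5, B 19.0, C 33.7 → max 96.5 km
Site 5: residuals A 0.0, B 0.0, C 0.0 → max 0.0 km
Only Site 5 has all residuals ≈ 0.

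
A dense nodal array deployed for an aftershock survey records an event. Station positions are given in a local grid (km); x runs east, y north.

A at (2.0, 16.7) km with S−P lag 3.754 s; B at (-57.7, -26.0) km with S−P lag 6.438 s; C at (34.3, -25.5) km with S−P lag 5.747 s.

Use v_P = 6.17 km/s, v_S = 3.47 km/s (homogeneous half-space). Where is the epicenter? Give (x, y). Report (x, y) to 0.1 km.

(-8.9, -11.0)

Distance from S−P lag: d = Δt · v_P v_S / (v_P − v_S) = Δt · (6.17·3.47)/(6.17−3.47) ≈ 7.9296·Δt.
So d_A = 29.77, d_B = 51.05, d_C = 45.57 km.
Circle about each station: (x − 2.0)² + (y − 16.7)² = 29.77²; (x + 57.7)² + (y + 26.0)² = 51.05²; (x − 34.3)² + (y + 25.5)² = 45.57².
Subtracting pairs of circle equations eliminates x²+y² and gives linear equations (the radical axes):
-119.4 x − 85.4 y = 2002.55
64.6 x − 84.4 y = 353.48
Solving the 2×2 system: x ≈ -8.9, y ≈ -11.0 km.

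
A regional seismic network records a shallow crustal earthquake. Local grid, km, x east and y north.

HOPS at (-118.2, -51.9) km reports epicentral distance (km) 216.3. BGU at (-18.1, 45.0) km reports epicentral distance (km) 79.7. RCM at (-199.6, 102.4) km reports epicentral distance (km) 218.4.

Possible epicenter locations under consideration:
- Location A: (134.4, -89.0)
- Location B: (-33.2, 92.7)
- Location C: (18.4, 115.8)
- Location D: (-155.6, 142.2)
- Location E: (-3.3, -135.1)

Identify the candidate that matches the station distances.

For each candidate, compare |candidate − station| to the reported distance:
Location A: residuals HOPS 39.0, BGU 123.3, RCM 166.6 → max 166.6 km
Location B: residuals HOPS 48.6, BGU 29.7, RCM 51.7 → max 51.7 km
Location C: residuals HOPS 0.0, BGU 0.0, RCM 0.0 → max 0.0 km
Location D: residuals HOPS 18.6, BGU 88.7, RCM 159.1 → max 159.1 km
Location E: residuals HOPS 74.4, BGU 101.0, RCM 89.7 → max 101.0 km
Only Location C has all residuals ≈ 0.

Location C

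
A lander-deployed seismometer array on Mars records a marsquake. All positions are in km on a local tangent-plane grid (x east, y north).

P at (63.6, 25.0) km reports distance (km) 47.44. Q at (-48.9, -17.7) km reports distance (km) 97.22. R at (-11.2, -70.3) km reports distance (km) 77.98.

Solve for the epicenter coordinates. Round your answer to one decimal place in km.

(48.3, -19.9)

Circle about each station: (x − 63.6)² + (y − 25.0)² = 47.44²; (x + 48.9)² + (y + 17.7)² = 97.22²; (x + 11.2)² + (y + 70.3)² = 77.98².
Subtracting pairs of circle equations eliminates x²+y² and gives linear equations (the radical axes):
-225.0 x − 85.4 y = -9166.63
-149.6 x − 190.6 y = -3432.76
Solving the 2×2 system: x ≈ 48.3, y ≈ -19.9 km.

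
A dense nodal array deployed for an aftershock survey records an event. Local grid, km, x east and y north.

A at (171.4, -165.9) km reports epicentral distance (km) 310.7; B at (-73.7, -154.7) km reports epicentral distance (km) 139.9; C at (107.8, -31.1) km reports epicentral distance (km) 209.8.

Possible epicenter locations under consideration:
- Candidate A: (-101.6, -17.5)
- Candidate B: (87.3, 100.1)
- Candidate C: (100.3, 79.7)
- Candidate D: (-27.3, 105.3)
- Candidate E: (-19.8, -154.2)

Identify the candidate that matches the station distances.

For each candidate, compare |candidate − station| to the reported distance:
Candidate A: residuals A 0.0, B 0.1, C 0.0 → max 0.1 km
Candidate B: residuals A 31.7, B 161.5, C 77.0 → max 161.5 km
Candidate C: residuals A 55.0, B 152.0, C 98.7 → max 152.0 km
Candidate D: residuals A 25.5, B 124.2, C 17.8 → max 124.2 km
Candidate E: residuals A 119.1, B 86.0, C 32.5 → max 119.1 km
Only Candidate A has all residuals ≈ 0.

Candidate A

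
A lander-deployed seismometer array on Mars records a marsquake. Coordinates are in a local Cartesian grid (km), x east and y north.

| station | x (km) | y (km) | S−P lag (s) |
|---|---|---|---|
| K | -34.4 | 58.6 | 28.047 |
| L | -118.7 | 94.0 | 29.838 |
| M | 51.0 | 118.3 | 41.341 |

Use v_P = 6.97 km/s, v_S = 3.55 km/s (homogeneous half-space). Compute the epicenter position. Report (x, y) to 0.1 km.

Distance from S−P lag: d = Δt · v_P v_S / (v_P − v_S) = Δt · (6.97·3.55)/(6.97−3.55) ≈ 7.2349·Δt.
So d_K = 202.92, d_L = 215.88, d_M = 299.10 km.
Circle about each station: (x + 34.4)² + (y − 58.6)² = 202.92²; (x + 118.7)² + (y − 94.0)² = 215.88²; (x − 51.0)² + (y − 118.3)² = 299.10².
Subtracting the K equation from the L and M equations removes the quadratic terms:
-168.6 x + 70.8 y = 12880.72
170.8 x + 119.4 y = -36305.71
Solving the 2×2 system: x ≈ -127.5, y ≈ -121.7 km.
Check against K (with the unrounded x, y): √((x + 34.4)²+(y − 58.6)²) = 202.90 ≈ 202.92 km. ✓

(-127.5, -121.7)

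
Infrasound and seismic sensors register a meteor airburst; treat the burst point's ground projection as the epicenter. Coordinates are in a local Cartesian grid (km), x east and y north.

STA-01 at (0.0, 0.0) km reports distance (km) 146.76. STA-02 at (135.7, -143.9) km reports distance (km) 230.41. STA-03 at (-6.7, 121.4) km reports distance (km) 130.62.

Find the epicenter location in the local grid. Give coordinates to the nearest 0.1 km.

119.0 km east, 85.9 km north

Circle about each station: x² + y² = 146.76²; (x − 135.7)² + (y + 143.9)² = 230.41²; (x + 6.7)² + (y − 121.4)² = 130.62².
Subtracting pairs of circle equations eliminates x²+y² and gives linear equations (the radical axes):
271.4 x − 287.8 y = 7571.43
-13.4 x + 242.8 y = 19259.76
Solving the 2×2 system: x ≈ 119.0, y ≈ 85.9 km.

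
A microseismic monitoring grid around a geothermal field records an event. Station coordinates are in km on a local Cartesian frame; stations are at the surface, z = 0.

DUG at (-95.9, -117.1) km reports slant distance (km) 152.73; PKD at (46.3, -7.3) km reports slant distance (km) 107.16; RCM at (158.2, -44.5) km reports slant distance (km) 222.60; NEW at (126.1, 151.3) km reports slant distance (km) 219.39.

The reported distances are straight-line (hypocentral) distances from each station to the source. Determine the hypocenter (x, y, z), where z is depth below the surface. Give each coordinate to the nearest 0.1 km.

x ≈ -50.8 km, y ≈ 25.4 km, depth ≈ 31.4 km

Each station gives a sphere (x−x_i)² + (y−y_i)² + z² = d_i² (stations at z=0).
Subtracting the DUG sphere from PKD and RCM: z² cancels, leaving linear equations in x and y:
284.4 x + 219.6 y = -8869.05
508.2 x + 145.2 y = -22126.04
Solving: x ≈ -50.794, y ≈ 25.395 km (keep extra digits for the depth step; rounded: -50.8, 25.4).
Then from the DUG sphere: z² = 152.73² − (x + 95.9)² − (y + 117.1)² with x = -50.794, y = 25.395, so z ≈ 31.418 ≈ 31.4 km.
Check against NEW (with the unrounded solution): distance 219.39 ≈ 219.39 km. ✓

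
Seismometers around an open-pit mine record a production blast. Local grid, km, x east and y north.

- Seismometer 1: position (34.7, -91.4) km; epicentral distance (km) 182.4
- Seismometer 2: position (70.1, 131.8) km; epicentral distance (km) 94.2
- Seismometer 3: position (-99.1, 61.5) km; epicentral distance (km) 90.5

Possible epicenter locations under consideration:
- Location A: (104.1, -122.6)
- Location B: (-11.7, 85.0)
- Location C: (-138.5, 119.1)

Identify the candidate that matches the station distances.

For each candidate, compare |candidate − station| to the reported distance:
Location A: residuals Seismometer 1 106.3, Seismometer 2 162.5, Seismometer 3 183.7 → max 183.7 km
Location B: residuals Seismometer 1 0.0, Seismometer 2 0.0, Seismometer 3 0.0 → max 0.0 km
Location C: residuals Seismometer 1 90.2, Seismometer 2 114.8, Seismometer 3 20.7 → max 114.8 km
Only Location B has all residuals ≈ 0.

Location B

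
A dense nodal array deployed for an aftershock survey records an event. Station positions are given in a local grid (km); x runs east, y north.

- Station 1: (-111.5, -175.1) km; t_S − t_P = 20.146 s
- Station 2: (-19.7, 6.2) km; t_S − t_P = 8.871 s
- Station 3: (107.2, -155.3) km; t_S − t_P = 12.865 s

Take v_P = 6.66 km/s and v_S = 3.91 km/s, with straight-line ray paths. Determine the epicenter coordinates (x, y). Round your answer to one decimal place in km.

37.2 km east, -55.6 km north

Distance from S−P lag: d = Δt · v_P v_S / (v_P − v_S) = Δt · (6.66·3.91)/(6.66−3.91) ≈ 9.4693·Δt.
So d_Station 1 = 190.77, d_Station 2 = 84.00, d_Station 3 = 121.82 km.
Circle about each station: (x + 111.5)² + (y + 175.1)² = 190.77²; (x + 19.7)² + (y − 6.2)² = 84.00²; (x − 107.2)² + (y + 155.3)² = 121.82².
Subtracting the Station 1 equation from the Station 2 and Station 3 equations removes the quadratic terms:
183.6 x + 362.6 y = -13328.54
437.4 x + 39.6 y = 14070.75
Solving the 2×2 system: x ≈ 37.2, y ≈ -55.6 km.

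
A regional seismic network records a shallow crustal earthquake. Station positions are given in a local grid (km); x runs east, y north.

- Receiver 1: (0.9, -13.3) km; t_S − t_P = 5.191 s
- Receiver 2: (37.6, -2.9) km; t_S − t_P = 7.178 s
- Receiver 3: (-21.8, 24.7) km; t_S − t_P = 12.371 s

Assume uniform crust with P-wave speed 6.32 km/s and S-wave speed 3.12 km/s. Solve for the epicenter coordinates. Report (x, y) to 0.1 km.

Distance from S−P lag: d = Δt · v_P v_S / (v_P − v_S) = Δt · (6.32·3.12)/(6.32−3.12) ≈ 6.1620·Δt.
So d_Receiver 1 = 31.99, d_Receiver 2 = 44.23, d_Receiver 3 = 76.23 km.
Circle about each station: (x − 0.9)² + (y + 13.3)² = 31.99²; (x − 37.6)² + (y + 2.9)² = 44.23²; (x + 21.8)² + (y − 24.7)² = 76.23².
Subtracting the Receiver 1 equation from the Receiver 2 and Receiver 3 equations removes the quadratic terms:
73.4 x + 20.8 y = 311.54
-45.4 x + 76.0 y = -3880.02
Solving the 2×2 system: x ≈ 16.0, y ≈ -41.5 km.
Check against Receiver 1 (with the unrounded x, y): √((x − 0.9)²+(y + 13.3)²) = 31.98 ≈ 31.99 km. ✓

16.0 km east, -41.5 km north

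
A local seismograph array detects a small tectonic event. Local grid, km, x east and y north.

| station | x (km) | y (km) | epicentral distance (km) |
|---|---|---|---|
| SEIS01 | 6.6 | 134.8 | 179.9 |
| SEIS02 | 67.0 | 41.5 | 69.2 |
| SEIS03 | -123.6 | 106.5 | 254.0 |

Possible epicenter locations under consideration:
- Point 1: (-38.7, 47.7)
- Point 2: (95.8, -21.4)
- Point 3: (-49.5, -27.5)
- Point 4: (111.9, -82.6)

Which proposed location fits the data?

For each candidate, compare |candidate − station| to the reported distance:
Point 1: residuals SEIS01 81.7, SEIS02 36.7, SEIS03 150.7 → max 150.7 km
Point 2: residuals SEIS01 0.0, SEIS02 0.0, SEIS03 0.0 → max 0.0 km
Point 3: residuals SEIS01 8.2, SEIS02 66.2, SEIS03 100.9 → max 100.9 km
Point 4: residuals SEIS01 61.7, SEIS02 62.8, SEIS03 48.0 → max 62.8 km
Only Point 2 has all residuals ≈ 0.

Point 2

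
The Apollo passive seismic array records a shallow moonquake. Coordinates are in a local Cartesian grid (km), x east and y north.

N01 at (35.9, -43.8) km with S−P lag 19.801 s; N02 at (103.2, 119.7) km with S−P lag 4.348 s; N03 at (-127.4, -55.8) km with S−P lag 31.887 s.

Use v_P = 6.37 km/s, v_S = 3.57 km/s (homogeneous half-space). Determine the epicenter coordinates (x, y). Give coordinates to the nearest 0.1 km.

Distance from S−P lag: d = Δt · v_P v_S / (v_P − v_S) = Δt · (6.37·3.57)/(6.37−3.57) ≈ 8.1217·Δt.
So d_N01 = 160.82, d_N02 = 35.31, d_N03 = 258.98 km.
Circle about each station: (x − 35.9)² + (y + 43.8)² = 160.82²; (x − 103.2)² + (y − 119.7)² = 35.31²; (x + 127.4)² + (y + 55.8)² = 258.98².
Subtracting the N01 equation from the N02 and N03 equations removes the quadratic terms:
134.6 x + 327.0 y = 46387.36
-326.6 x − 24.0 y = -25070.42
Solving the 2×2 system: x ≈ 68.4, y ≈ 113.7 km.

(68.4, 113.7)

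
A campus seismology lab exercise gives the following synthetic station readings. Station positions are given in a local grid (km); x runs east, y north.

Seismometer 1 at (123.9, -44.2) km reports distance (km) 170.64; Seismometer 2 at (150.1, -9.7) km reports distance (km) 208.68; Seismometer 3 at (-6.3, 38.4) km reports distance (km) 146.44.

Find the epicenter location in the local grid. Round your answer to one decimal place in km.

-35.5 km east, -105.1 km north

Circle about each station: (x − 123.9)² + (y + 44.2)² = 170.64²; (x − 150.1)² + (y + 9.7)² = 208.68²; (x + 6.3)² + (y − 38.4)² = 146.44².
Subtracting the Seismometer 1 equation from the Seismometer 2 and Seismometer 3 equations removes the quadratic terms:
52.4 x + 69.0 y = -9110.08
-260.4 x + 165.2 y = -8117.26
Solving the 2×2 system: x ≈ -35.5, y ≈ -105.1 km.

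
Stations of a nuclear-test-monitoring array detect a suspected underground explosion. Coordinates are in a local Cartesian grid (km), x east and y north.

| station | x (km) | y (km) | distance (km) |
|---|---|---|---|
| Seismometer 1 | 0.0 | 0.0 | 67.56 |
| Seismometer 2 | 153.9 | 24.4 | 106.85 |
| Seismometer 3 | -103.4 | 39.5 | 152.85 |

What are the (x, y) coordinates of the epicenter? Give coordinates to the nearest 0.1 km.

49.3 km east, 46.2 km north

Circle about each station: x² + y² = 67.56²; (x − 153.9)² + (y − 24.4)² = 106.85²; (x + 103.4)² + (y − 39.5)² = 152.85².
Subtracting the Seismometer 1 equation from the Seismometer 2 and Seismometer 3 equations removes the quadratic terms:
307.8 x + 48.8 y = 17428.00
-206.8 x + 79.0 y = -6546.96
Solving the 2×2 system: x ≈ 49.3, y ≈ 46.2 km.
Check against Seismometer 1 (with the unrounded x, y): √(x²+y²) = 67.55 ≈ 67.56 km. ✓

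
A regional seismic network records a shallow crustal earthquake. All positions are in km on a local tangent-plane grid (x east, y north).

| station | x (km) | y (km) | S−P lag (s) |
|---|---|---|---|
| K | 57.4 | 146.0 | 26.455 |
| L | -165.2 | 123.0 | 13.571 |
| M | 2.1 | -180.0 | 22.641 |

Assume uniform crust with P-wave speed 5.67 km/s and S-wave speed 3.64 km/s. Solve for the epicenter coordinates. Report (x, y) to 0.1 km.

Distance from S−P lag: d = Δt · v_P v_S / (v_P − v_S) = Δt · (5.67·3.64)/(5.67−3.64) ≈ 10.1669·Δt.
So d_K = 268.97, d_L = 137.97, d_M = 230.19 km.
Circle about each station: (x − 57.4)² + (y − 146.0)² = 268.97²; (x + 165.2)² + (y − 123.0)² = 137.97²; (x − 2.1)² + (y + 180.0)² = 230.19².
Subtracting the K equation from the L and M equations removes the quadratic terms:
-445.2 x − 46.0 y = 71118.42
-110.6 x − 652.0 y = 27151.07
Solving the 2×2 system: x ≈ -158.2, y ≈ -14.8 km.

-158.2 km east, -14.8 km north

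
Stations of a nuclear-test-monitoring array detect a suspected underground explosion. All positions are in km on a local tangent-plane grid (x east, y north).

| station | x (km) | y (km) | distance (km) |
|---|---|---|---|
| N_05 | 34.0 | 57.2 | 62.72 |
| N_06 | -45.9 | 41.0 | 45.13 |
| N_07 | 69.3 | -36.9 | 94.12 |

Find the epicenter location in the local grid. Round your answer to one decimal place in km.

Circle about each station: (x − 34.0)² + (y − 57.2)² = 62.72²; (x + 45.9)² + (y − 41.0)² = 45.13²; (x − 69.3)² + (y + 36.9)² = 94.12².
Subtracting pairs of circle equations eliminates x²+y² and gives linear equations (the radical axes):
-159.8 x − 32.4 y = 1257.05
70.6 x − 188.2 y = -3188.52
Solving the 2×2 system: x ≈ -10.5, y ≈ 13.0 km.
Check against N_05 (with the unrounded x, y): √((x − 34.0)²+(y − 57.2)²) = 62.72 ≈ 62.72 km. ✓

-10.5 km east, 13.0 km north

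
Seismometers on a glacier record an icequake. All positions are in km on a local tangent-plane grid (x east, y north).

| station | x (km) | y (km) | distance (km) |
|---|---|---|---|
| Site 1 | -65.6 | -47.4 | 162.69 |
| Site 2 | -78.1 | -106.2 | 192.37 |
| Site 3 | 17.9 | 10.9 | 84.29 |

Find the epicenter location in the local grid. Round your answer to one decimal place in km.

x ≈ 95.2 km, y ≈ -22.7 km

Circle about each station: (x + 65.6)² + (y + 47.4)² = 162.69²; (x + 78.1)² + (y + 106.2)² = 192.37²; (x − 17.9)² + (y − 10.9)² = 84.29².
Subtracting the Site 1 equation from the Site 2 and Site 3 equations removes the quadratic terms:
-25.0 x − 117.6 y = 289.75
167.0 x + 116.6 y = 13252.33
Solving the 2×2 system: x ≈ 95.2, y ≈ -22.7 km.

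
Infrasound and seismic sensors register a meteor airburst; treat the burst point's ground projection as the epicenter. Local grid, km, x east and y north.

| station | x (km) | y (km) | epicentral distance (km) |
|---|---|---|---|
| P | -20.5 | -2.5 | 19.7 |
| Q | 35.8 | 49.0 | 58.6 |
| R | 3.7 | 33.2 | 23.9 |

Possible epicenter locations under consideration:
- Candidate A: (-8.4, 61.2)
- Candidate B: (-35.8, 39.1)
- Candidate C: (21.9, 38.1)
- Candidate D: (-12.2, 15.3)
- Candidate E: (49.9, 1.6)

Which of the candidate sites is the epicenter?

For each candidate, compare |candidate − station| to the reported distance:
Candidate A: residuals P 45.1, Q 12.7, R 6.6 → max 45.1 km
Candidate B: residuals P 24.6, Q 13.7, R 16.0 → max 24.6 km
Candidate C: residuals P 39.0, Q 40.9, R 5.1 → max 40.9 km
Candidate D: residuals P 0.1, Q 0.0, R 0.0 → max 0.1 km
Candidate E: residuals P 50.8, Q 9.1, R 32.1 → max 50.8 km
Only Candidate D has all residuals ≈ 0.

Candidate D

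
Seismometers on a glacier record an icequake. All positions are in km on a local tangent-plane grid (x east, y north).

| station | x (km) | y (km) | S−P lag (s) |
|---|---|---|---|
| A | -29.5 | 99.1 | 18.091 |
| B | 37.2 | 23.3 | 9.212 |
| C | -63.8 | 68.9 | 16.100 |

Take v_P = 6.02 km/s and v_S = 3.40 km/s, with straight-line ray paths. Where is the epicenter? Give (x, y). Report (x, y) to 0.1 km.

(1.0, -38.9)

Distance from S−P lag: d = Δt · v_P v_S / (v_P − v_S) = Δt · (6.02·3.40)/(6.02−3.40) ≈ 7.8122·Δt.
So d_A = 141.33, d_B = 71.97, d_C = 125.78 km.
Circle about each station: (x + 29.5)² + (y − 99.1)² = 141.33²; (x − 37.2)² + (y − 23.3)² = 71.97²; (x + 63.8)² + (y − 68.9)² = 125.78².
Subtracting the A equation from the B and C equations removes the quadratic terms:
133.4 x − 151.6 y = 6030.16
-68.6 x − 60.4 y = 2280.15
Solving the 2×2 system: x ≈ 1.0, y ≈ -38.9 km.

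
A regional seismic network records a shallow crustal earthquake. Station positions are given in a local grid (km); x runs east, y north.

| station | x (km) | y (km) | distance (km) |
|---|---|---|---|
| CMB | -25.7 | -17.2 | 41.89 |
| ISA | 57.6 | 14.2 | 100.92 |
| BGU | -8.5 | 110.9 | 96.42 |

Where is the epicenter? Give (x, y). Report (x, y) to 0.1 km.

Circle about each station: (x + 25.7)² + (y + 17.2)² = 41.89²; (x − 57.6)² + (y − 14.2)² = 100.92²; (x + 8.5)² + (y − 110.9)² = 96.42².
Subtracting the CMB equation from the ISA and BGU equations removes the quadratic terms:
166.6 x + 62.8 y = -5867.00
34.4 x + 256.2 y = 3872.69
Solving the 2×2 system: x ≈ -43.1, y ≈ 20.9 km.

-43.1 km east, 20.9 km north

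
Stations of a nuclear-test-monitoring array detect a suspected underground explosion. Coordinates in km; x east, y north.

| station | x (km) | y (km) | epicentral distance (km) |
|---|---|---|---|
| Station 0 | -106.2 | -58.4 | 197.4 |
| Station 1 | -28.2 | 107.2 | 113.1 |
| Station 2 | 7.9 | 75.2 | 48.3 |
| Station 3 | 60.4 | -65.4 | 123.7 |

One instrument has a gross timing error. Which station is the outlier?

Solve using three stations at a time. Using Station 0, Station 2, Station 3 (subtract circle equations pairwise → linear system) gives (x, y) ≈ (53.2, 58.1).
Distances from that point to each station vs reported:
  Station 0: calculated 197.4 vs reported 197.4 → residual 0.0 km
  Station 1: calculated 95.0 vs reported 113.1 → residual 18.1 km
  Station 2: calculated 48.4 vs reported 48.3 → residual 0.1 km
  Station 3: calculated 123.7 vs reported 123.7 → residual 0.0 km
Station 0, Station 2, Station 3 are mutually consistent (residuals ≈ 0); Station 1 is off by 18.1 km.

Station 1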